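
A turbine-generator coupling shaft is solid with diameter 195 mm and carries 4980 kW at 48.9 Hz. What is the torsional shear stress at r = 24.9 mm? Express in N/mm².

2.84 N/mm²

ω = 2π·48.9 = 307.2 rad/s, so T = P/ω = 4980×10³ / 307.2 = 16210 N·m.
J = πd⁴/32 = π(0.195)⁴/32 = 1.420×10^-4 m⁴.
Shear stress varies linearly with radius: τ = T·r/J = 16210 × 0.0249 / 1.420×10^-4 = 2.843×10^6 Pa.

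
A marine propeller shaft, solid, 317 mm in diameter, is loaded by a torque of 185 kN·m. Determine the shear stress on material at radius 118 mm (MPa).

22.0 MPa

J = πd⁴/32 = π(0.317)⁴/32 = 9.914×10^-4 m⁴.
Shear stress varies linearly with radius: τ = T·r/J = 185000 × 0.118 / 9.914×10^-4 = 2.202×10^7 Pa.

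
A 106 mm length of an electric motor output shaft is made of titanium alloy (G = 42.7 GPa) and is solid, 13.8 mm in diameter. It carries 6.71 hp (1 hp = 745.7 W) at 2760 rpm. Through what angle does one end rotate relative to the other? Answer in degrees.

0.692°

ω = 2π·2760/60 = 289.0 rad/s, so T = P/ω = 6.71×745.7 / 289.0 = 17.31 N·m.
J = πd⁴/32 = π(0.0138)⁴/32 = 3.561×10^-9 m⁴.
θ = T·L/(G·J) = 17.31 × 0.106 / (42.7×10⁹ × 3.561×10^-9) = 0.01207 rad.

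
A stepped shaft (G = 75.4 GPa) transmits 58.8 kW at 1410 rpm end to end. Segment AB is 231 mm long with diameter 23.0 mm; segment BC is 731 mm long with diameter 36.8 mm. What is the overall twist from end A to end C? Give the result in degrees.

ω = 2π·1410/60 = 147.7 rad/s, so T = P/ω = 58.8×10³ / 147.7 = 398.2 N·m.
J_AB = π(0.0230)⁴/32 = 2.75×10^-8 m⁴; J_BC = π(0.0368)⁴/32 = 1.80×10^-7 m⁴.
θ = (T/G)·Σ L_i/J_i = (398.2/75.4×10⁹)·(0.231/2.75×10^-8 + 0.731/1.80×10^-7) = 0.06585 rad.

3.77°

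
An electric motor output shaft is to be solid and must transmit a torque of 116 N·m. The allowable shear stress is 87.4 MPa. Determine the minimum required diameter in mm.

18.9 mm

For a solid shaft τ_max = 16T/(πd³), so d = (16T/(π τ_allow))^(1/3) = (16·116.0/(π·8.74×10^7))^(1/3) = 0.01891 m.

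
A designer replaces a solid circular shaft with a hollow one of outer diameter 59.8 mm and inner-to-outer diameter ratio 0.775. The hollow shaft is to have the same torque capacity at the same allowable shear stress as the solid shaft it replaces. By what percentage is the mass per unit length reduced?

Equal τ_max and T ⇒ the solid shaft needs d_s³ = d_o³(1−k⁴), so d_s = 59.8·(1−0.775⁴)^(1/3) = 51.51 mm.
Area ratio A_h/A_s = d_o²(1−k²)/d_s² = (1−k²)/(1−k⁴)^(2/3) = 0.5382.
Mass saving = 1 − 0.5382 = 46.2 %.

46.2 %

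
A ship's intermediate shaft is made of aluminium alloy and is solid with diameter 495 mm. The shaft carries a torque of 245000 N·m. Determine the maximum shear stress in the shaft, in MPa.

J = πd⁴/32 = π(0.495)⁴/32 = 5.894×10^-3 m⁴.
τ_max = T·r/J = 245000 × 0.247 / 5.894×10^-3 = 1.029×10^7 Pa.

10.3 MPa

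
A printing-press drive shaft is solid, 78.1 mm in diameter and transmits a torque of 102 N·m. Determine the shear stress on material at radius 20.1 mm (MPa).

0.561 MPa

J = πd⁴/32 = π(0.0781)⁴/32 = 3.653×10^-6 m⁴.
Shear stress varies linearly with radius: τ = T·r/J = 102.0 × 0.0201 / 3.653×10^-6 = 5.613×10^5 Pa.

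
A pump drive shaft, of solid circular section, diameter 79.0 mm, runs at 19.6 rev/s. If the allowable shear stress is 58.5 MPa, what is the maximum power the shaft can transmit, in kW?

697 kW

J = πd⁴/32 = π(0.0790)⁴/32 = 3.824×10^-6 m⁴.
T_max = τ_allow·J/r = 5.85×10^7 × 3.824×10^-6 / 0.0395 = 5663 N·m.
ω = 2π·19.6 = 123.2 rad/s, so P_max = T_max·ω = 6.974×10^5 W.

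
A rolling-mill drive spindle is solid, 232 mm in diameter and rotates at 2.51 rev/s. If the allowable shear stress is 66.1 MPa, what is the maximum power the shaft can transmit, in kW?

2560 kW

J = πd⁴/32 = π(0.232)⁴/32 = 2.844×10^-4 m⁴.
T_max = τ_allow·J/r = 6.61×10^7 × 2.844×10^-4 / 0.116 = 162100 N·m.
ω = 2π·2.51 = 15.77 rad/s, so P_max = T_max·ω = 2.556×10^6 W.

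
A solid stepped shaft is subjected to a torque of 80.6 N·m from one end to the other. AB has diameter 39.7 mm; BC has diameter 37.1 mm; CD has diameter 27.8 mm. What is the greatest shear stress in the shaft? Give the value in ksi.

2.77 ksi

Under the same torque, τ_max = 16T/(πd³) is largest where d is smallest — segment CD (d = 27.8 mm).
τ_max = 16·80.60/(π·(0.0278)³) = 1.911×10^7 Pa.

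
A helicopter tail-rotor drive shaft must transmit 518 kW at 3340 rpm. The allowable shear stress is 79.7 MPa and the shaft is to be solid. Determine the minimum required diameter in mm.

ω = 2π·3340/60 = 349.8 rad/s, so T = P/ω = 518×10³ / 349.8 = 1481 N·m.
For a solid shaft τ_max = 16T/(πd³), so d = (16T/(π τ_allow))^(1/3) = (16·1481/(π·7.97×10^7))^(1/3) = 0.04557 m.

45.6 mm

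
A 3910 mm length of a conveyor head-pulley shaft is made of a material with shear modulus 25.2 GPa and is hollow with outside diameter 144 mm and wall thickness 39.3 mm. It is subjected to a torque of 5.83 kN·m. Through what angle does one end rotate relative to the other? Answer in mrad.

22.4 mrad

J = π(d_o⁴ − d_i⁴)/32 = π(0.144⁴ − 0.0654⁴)/32 = 4.042×10^-5 m⁴.
θ = T·L/(G·J) = 5830 × 3.91 / (25.2×10⁹ × 4.042×10^-5) = 0.02238 rad.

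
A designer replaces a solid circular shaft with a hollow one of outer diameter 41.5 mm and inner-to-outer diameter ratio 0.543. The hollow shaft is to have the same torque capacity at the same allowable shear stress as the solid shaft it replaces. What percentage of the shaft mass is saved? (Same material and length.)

25.1 %

Equal τ_max and T ⇒ the solid shaft needs d_s³ = d_o³(1−k⁴), so d_s = 41.5·(1−0.543⁴)^(1/3) = 40.26 mm.
Area ratio A_h/A_s = d_o²(1−k²)/d_s² = (1−k²)/(1−k⁴)^(2/3) = 0.7492.
Mass saving = 1 − 0.7492 = 25.1 %.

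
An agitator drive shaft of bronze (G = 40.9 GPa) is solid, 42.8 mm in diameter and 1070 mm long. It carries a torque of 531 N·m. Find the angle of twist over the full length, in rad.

J = πd⁴/32 = π(0.0428)⁴/32 = 3.294×10^-7 m⁴.
θ = T·L/(G·J) = 531.0 × 1.07 / (40.9×10⁹ × 3.294×10^-7) = 0.04217 rad.

0.0422 rad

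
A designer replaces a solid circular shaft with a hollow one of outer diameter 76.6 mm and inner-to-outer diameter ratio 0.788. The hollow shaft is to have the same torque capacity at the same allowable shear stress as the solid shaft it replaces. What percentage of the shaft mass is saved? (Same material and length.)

Equal τ_max and T ⇒ the solid shaft needs d_s³ = d_o³(1−k⁴), so d_s = 76.6·(1−0.788⁴)^(1/3) = 65.12 mm.
Area ratio A_h/A_s = d_o²(1−k²)/d_s² = (1−k²)/(1−k⁴)^(2/3) = 0.5245.
Mass saving = 1 − 0.5245 = 47.6 %.

47.6 %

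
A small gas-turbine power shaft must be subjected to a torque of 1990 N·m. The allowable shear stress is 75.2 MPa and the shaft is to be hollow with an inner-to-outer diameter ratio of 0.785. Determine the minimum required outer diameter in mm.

60.1 mm

For a hollow shaft with d_i/d_o = 0.785: τ_max = 16T/(π d_o³ (1−k⁴)), so d_o = [16T/(π τ_allow (1−k⁴))]^(1/3) = [16·1990/(π·7.52×10^7·0.6203)]^(1/3) = 0.06012 m.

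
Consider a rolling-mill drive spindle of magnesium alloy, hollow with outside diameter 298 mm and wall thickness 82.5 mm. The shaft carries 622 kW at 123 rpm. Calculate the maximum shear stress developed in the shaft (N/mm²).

9.68 N/mm²

ω = 2π·123/60 = 12.88 rad/s, so T = P/ω = 622×10³ / 12.88 = 48290 N·m.
J = π(d_o⁴ − d_i⁴)/32 = π(0.298⁴ − 0.133⁴)/32 = 7.435×10^-4 m⁴.
τ_max = T·r/J = 48290 × 0.149 / 7.435×10^-4 = 9.677×10^6 Pa.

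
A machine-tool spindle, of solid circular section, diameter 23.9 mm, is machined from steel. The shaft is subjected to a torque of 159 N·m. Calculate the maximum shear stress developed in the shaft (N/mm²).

59.3 N/mm²

J = πd⁴/32 = π(0.0239)⁴/32 = 3.203×10^-8 m⁴.
τ_max = T·r/J = 159.0 × 0.0119 / 3.203×10^-8 = 5.932×10^7 Pa.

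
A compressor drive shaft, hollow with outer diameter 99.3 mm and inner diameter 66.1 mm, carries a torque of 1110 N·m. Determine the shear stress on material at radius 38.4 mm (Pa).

5.56e6 Pa

J = π(d_o⁴ − d_i⁴)/32 = π(0.0993⁴ − 0.0661⁴)/32 = 7.671×10^-6 m⁴.
Shear stress varies linearly with radius: τ = T·r/J = 1110 × 0.0384 / 7.671×10^-6 = 5.556×10^6 Pa.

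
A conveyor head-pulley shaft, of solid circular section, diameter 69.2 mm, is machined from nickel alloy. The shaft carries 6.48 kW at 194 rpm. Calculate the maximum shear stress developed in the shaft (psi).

ω = 2π·194/60 = 20.32 rad/s, so T = P/ω = 6.48×10³ / 20.32 = 319.0 N·m.
J = πd⁴/32 = π(0.0692)⁴/32 = 2.251×10^-6 m⁴.
τ_max = T·r/J = 319.0 × 0.0346 / 2.251×10^-6 = 4.902×10^6 Pa.

711 psi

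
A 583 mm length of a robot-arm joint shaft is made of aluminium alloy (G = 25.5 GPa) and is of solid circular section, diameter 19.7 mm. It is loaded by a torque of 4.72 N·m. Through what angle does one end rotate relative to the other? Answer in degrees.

0.418°

J = πd⁴/32 = π(0.0197)⁴/32 = 1.479×10^-8 m⁴.
θ = T·L/(G·J) = 4.720 × 0.583 / (25.5×10⁹ × 1.479×10^-8) = 7.298×10^-3 rad.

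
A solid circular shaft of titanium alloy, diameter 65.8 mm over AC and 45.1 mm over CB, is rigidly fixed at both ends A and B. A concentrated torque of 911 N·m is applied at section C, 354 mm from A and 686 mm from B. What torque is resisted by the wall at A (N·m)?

818 N·m

Compatibility: T_A·a/J_AC = T_B·b/J_CB with T_A + T_B = T₀.
J_AC = 1.84×10^-6 m⁴, J_CB = 4.06×10^-7 m⁴, so T_A = T₀·(J_AC/a)/((J_AC/a)+(J_CB/b)) = 817.9 N·m, T_B = 93.14 N·m.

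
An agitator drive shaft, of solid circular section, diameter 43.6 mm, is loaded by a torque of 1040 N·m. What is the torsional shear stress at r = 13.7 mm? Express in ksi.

5.82 ksi

J = πd⁴/32 = π(0.0436)⁴/32 = 3.548×10^-7 m⁴.
Shear stress varies linearly with radius: τ = T·r/J = 1040 × 0.0137 / 3.548×10^-7 = 4.016×10^7 Pa.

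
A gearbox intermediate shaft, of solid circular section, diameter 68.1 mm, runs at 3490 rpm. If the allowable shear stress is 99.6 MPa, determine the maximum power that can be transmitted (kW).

2260 kW

J = πd⁴/32 = π(0.0681)⁴/32 = 2.111×10^-6 m⁴.
T_max = τ_allow·J/r = 9.96×10^7 × 2.111×10^-6 / 0.0340 = 6176 N·m.
ω = 2π·3490/60 = 365.5 rad/s, so P_max = T_max·ω = 2.257×10^6 W.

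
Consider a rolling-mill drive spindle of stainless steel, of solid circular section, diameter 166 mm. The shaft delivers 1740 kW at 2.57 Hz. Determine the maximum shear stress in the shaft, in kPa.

120000 kPa

ω = 2π·2.57 = 16.15 rad/s, so T = P/ω = 1740×10³ / 16.15 = 107800 N·m.
J = πd⁴/32 = π(0.166)⁴/32 = 7.455×10^-5 m⁴.
τ_max = T·r/J = 107800 × 0.0830 / 7.455×10^-5 = 1.200×10^8 Pa.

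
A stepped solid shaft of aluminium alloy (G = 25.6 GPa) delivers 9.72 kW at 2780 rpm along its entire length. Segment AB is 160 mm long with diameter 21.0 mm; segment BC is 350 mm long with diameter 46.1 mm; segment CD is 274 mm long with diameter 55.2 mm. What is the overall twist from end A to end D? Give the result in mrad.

12.4 mrad

ω = 2π·2780/60 = 291.1 rad/s, so T = P/ω = 9.72×10³ / 291.1 = 33.39 N·m.
J_AB = π(0.0210)⁴/32 = 1.91×10^-8 m⁴; J_BC = π(0.0461)⁴/32 = 4.43×10^-7 m⁴; J_CD = π(0.0552)⁴/32 = 9.11×10^-7 m⁴.
θ = (T/G)·Σ L_i/J_i = (33.39/25.6×10⁹)·(0.160/1.91×10^-8 + 0.350/4.43×10^-7 + 0.274/9.11×10^-7) = 0.01235 rad.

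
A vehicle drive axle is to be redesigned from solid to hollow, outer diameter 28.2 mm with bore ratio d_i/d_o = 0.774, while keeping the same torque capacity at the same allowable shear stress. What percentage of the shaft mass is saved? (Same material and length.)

Equal τ_max and T ⇒ the solid shaft needs d_s³ = d_o³(1−k⁴), so d_s = 28.2·(1−0.774⁴)^(1/3) = 24.32 mm.
Area ratio A_h/A_s = d_o²(1−k²)/d_s² = (1−k²)/(1−k⁴)^(2/3) = 0.5392.
Mass saving = 1 − 0.5392 = 46.1 %.

46.1 %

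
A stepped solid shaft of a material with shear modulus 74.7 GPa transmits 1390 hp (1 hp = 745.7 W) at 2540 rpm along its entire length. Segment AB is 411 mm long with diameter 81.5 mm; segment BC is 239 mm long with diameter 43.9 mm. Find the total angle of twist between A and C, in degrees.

2.24°

ω = 2π·2540/60 = 266.0 rad/s, so T = P/ω = 1390×745.7 / 266.0 = 3897 N·m.
J_AB = π(0.0815)⁴/32 = 4.33×10^-6 m⁴; J_BC = π(0.0439)⁴/32 = 3.65×10^-7 m⁴.
θ = (T/G)·Σ L_i/J_i = (3897/74.7×10⁹)·(0.411/4.33×10^-6 + 0.239/3.65×10^-7) = 0.03914 rad.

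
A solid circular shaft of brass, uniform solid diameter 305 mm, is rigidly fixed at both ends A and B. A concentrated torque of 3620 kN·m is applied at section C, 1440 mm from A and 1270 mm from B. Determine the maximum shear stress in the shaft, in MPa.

With uniform GJ and both ends fixed, compatibility θ_AC = θ_CB gives T_A·a = T_B·b, together with T_A + T_B = T₀.
T_A = T₀·b/(a+b) = 3.620e6·1270/2710 = 1.696e6 N·m; T_B = 1.924e6 N·m.
τ in each portion: τ_AC = 3.05×10^8 Pa, τ_CB = 3.45×10^8 Pa; maximum is in CB.
τ_max = T_CB·r/J = 1.924e6·0.152/8.50×10^-4 = 3.453×10^8 Pa.

345 MPa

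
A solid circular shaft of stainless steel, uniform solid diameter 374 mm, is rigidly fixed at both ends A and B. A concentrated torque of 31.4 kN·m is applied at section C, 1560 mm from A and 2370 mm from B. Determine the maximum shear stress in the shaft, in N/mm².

1.84 N/mm²

With uniform GJ and both ends fixed, compatibility θ_AC = θ_CB gives T_A·a = T_B·b, together with T_A + T_B = T₀.
T_A = T₀·b/(a+b) = 31400·2370/3930 = 18940 N·m; T_B = 12460 N·m.
τ in each portion: τ_AC = 1.84×10^6 Pa, τ_CB = 1.21×10^6 Pa; maximum is in AC.
τ_max = T_AC·r/J = 18940·0.187/1.92×10^-3 = 1.843×10^6 Pa.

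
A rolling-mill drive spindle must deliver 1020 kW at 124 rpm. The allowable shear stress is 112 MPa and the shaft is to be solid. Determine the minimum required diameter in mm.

153 mm

ω = 2π·124/60 = 12.99 rad/s, so T = P/ω = 1020×10³ / 12.99 = 78550 N·m.
For a solid shaft τ_max = 16T/(πd³), so d = (16T/(π τ_allow))^(1/3) = (16·78550/(π·1.12×10^8))^(1/3) = 0.1529 m.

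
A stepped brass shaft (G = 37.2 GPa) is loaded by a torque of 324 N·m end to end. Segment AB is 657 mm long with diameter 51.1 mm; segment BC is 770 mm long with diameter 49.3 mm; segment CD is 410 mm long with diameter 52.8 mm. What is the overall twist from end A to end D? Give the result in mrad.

J_AB = π(0.0511)⁴/32 = 6.69×10^-7 m⁴; J_BC = π(0.0493)⁴/32 = 5.80×10^-7 m⁴; J_CD = π(0.0528)⁴/32 = 7.63×10^-7 m⁴.
θ = (T/G)·Σ L_i/J_i = (324.0/37.2×10⁹)·(0.657/6.69×10^-7 + 0.770/5.80×10^-7 + 0.410/7.63×10^-7) = 0.02479 rad.

24.8 mrad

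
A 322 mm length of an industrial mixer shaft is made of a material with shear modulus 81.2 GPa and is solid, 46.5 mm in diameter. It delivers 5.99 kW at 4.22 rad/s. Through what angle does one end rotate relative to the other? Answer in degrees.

ω = 4.22 rad/s, so T = P/ω = 5.99×10³ / 4.220 = 1419 N·m.
J = πd⁴/32 = π(0.0465)⁴/32 = 4.590×10^-7 m⁴.
θ = T·L/(G·J) = 1419 × 0.322 / (81.2×10⁹ × 4.590×10^-7) = 0.01226 rad.

0.703°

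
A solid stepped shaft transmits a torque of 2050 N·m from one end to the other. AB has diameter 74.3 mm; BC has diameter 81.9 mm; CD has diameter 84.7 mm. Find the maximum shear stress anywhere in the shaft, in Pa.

2.55e7 Pa

Under the same torque, τ_max = 16T/(πd³) is largest where d is smallest — segment AB (d = 74.3 mm).
τ_max = 16·2050/(π·(0.0743)³) = 2.545×10^7 Pa.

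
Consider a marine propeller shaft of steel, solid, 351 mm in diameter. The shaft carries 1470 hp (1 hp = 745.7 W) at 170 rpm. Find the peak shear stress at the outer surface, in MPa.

ω = 2π·170/60 = 17.80 rad/s, so T = P/ω = 1470×745.7 / 17.80 = 61570 N·m.
J = πd⁴/32 = π(0.351)⁴/32 = 1.490×10^-3 m⁴.
τ_max = T·r/J = 61570 × 0.175 / 1.490×10^-3 = 7.252×10^6 Pa.

7.25 MPa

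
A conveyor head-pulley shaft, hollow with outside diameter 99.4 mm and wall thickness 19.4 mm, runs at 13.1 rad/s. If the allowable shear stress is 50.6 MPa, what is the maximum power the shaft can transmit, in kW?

J = π(d_o⁴ − d_i⁴)/32 = π(0.0994⁴ − 0.0606⁴)/32 = 8.260×10^-6 m⁴.
T_max = τ_allow·J/r = 5.06×10^7 × 8.260×10^-6 / 0.0497 = 8410 N·m.
ω = 13.1 rad/s, so P_max = T_max·ω = 1.102×10^5 W.

110 kW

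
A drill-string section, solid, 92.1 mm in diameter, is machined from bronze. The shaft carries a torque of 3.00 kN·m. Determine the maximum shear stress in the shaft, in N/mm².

J = πd⁴/32 = π(0.0921)⁴/32 = 7.064×10^-6 m⁴.
τ_max = T·r/J = 3000 × 0.0460 / 7.064×10^-6 = 1.956×10^7 Pa.

19.6 N/mm²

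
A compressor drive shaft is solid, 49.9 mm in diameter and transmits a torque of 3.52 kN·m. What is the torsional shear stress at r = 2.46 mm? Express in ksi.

2.06 ksi

J = πd⁴/32 = π(0.0499)⁴/32 = 6.087×10^-7 m⁴.
Shear stress varies linearly with radius: τ = T·r/J = 3520 × 0.00246 / 6.087×10^-7 = 1.423×10^7 Pa.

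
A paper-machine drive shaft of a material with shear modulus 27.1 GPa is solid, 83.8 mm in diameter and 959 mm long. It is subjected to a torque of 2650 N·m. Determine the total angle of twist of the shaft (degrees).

J = πd⁴/32 = π(0.0838)⁴/32 = 4.841×10^-6 m⁴.
θ = T·L/(G·J) = 2650 × 0.959 / (27.1×10⁹ × 4.841×10^-6) = 0.01937 rad.

1.11°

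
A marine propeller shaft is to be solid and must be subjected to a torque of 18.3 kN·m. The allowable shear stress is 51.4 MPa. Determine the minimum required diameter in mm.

122 mm

For a solid shaft τ_max = 16T/(πd³), so d = (16T/(π τ_allow))^(1/3) = (16·18300/(π·5.14×10^7))^(1/3) = 0.1219 m.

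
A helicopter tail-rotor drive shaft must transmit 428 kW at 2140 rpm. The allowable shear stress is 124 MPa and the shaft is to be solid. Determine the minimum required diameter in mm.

ω = 2π·2140/60 = 224.1 rad/s, so T = P/ω = 428×10³ / 224.1 = 1910 N·m.
For a solid shaft τ_max = 16T/(πd³), so d = (16T/(π τ_allow))^(1/3) = (16·1910/(π·1.24×10^8))^(1/3) = 0.04281 m.

42.8 mm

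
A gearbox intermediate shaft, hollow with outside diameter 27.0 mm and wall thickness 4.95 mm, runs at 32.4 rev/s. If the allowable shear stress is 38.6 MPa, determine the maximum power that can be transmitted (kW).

25.5 kW

J = π(d_o⁴ − d_i⁴)/32 = π(0.0270⁴ − 0.0171⁴)/32 = 4.378×10^-8 m⁴.
T_max = τ_allow·J/r = 3.86×10^7 × 4.378×10^-8 / 0.0135 = 125.2 N·m.
ω = 2π·32.4 = 203.6 rad/s, so P_max = T_max·ω = 2.548×10^4 W.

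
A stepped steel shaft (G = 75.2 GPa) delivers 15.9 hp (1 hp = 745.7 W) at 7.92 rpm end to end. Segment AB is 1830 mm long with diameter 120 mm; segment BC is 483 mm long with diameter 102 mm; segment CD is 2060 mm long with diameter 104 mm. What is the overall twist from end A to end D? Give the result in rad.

0.0598 rad

ω = 2π·7.92/60 = 0.8294 rad/s, so T = P/ω = 15.9×745.7 / 0.8294 = 14300 N·m.
J_AB = π(0.120)⁴/32 = 2.04×10^-5 m⁴; J_BC = π(0.102)⁴/32 = 1.06×10^-5 m⁴; J_CD = π(0.104)⁴/32 = 1.15×10^-5 m⁴.
θ = (T/G)·Σ L_i/J_i = (14300/75.2×10⁹)·(1.83/2.04×10^-5 + 0.483/1.06×10^-5 + 2.06/1.15×10^-5) = 0.05983 rad.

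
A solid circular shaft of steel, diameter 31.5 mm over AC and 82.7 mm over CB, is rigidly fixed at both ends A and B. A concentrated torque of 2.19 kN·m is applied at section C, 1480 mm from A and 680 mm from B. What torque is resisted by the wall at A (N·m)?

Compatibility: T_A·a/J_AC = T_B·b/J_CB with T_A + T_B = T₀.
J_AC = 9.67×10^-8 m⁴, J_CB = 4.59×10^-6 m⁴, so T_A = T₀·(J_AC/a)/((J_AC/a)+(J_CB/b)) = 20.98 N·m, T_B = 2169 N·m.

21.0 N·m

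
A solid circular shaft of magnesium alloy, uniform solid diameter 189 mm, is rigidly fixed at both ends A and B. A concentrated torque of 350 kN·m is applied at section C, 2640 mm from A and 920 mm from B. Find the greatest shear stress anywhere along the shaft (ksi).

With uniform GJ and both ends fixed, compatibility θ_AC = θ_CB gives T_A·a = T_B·b, together with T_A + T_B = T₀.
T_A = T₀·b/(a+b) = 350000·920/3560 = 90450 N·m; T_B = 259600 N·m.
τ in each portion: τ_AC = 6.82×10^7 Pa, τ_CB = 1.96×10^8 Pa; maximum is in CB.
τ_max = T_CB·r/J = 259600·0.0945/1.25×10^-4 = 1.958×10^8 Pa.

28.4 ksi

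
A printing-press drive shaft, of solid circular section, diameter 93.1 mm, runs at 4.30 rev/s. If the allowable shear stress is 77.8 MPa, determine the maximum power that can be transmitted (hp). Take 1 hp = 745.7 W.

J = πd⁴/32 = π(0.0931)⁴/32 = 7.376×10^-6 m⁴.
T_max = τ_allow·J/r = 7.78×10^7 × 7.376×10^-6 / 0.0465 = 12330 N·m.
ω = 2π·4.30 = 27.02 rad/s, so P_max = T_max·ω = 3.330×10^5 W.

447 hp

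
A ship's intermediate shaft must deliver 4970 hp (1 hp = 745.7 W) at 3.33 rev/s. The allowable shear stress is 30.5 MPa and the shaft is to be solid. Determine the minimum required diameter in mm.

309 mm

ω = 2π·3.33 = 20.92 rad/s, so T = P/ω = 4970×745.7 / 20.92 = 177100 N·m.
For a solid shaft τ_max = 16T/(πd³), so d = (16T/(π τ_allow))^(1/3) = (16·177100/(π·3.05×10^7))^(1/3) = 0.3093 m.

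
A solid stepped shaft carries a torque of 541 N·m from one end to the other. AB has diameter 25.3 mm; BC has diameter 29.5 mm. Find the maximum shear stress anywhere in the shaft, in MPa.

170 MPa

Under the same torque, τ_max = 16T/(πd³) is largest where d is smallest — segment AB (d = 25.3 mm).
τ_max = 16·541.0/(π·(0.0253)³) = 1.701×10^8 Pa.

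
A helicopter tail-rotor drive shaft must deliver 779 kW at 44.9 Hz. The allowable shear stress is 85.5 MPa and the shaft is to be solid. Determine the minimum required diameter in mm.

54.8 mm

ω = 2π·44.9 = 282.1 rad/s, so T = P/ω = 779×10³ / 282.1 = 2761 N·m.
For a solid shaft τ_max = 16T/(πd³), so d = (16T/(π τ_allow))^(1/3) = (16·2761/(π·8.55×10^7))^(1/3) = 0.05479 m.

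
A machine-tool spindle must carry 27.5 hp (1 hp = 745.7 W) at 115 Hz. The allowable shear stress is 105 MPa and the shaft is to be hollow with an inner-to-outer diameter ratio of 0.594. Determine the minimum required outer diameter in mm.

11.6 mm

ω = 2π·115 = 722.6 rad/s, so T = P/ω = 27.5×745.7 / 722.6 = 28.38 N·m.
For a hollow shaft with d_i/d_o = 0.594: τ_max = 16T/(π d_o³ (1−k⁴)), so d_o = [16T/(π τ_allow (1−k⁴))]^(1/3) = [16·28.38/(π·1.05×10^8·0.8755)]^(1/3) = 0.01163 m.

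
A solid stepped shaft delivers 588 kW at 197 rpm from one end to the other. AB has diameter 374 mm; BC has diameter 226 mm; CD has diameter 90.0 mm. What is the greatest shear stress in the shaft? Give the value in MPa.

199 MPa

ω = 2π·197/60 = 20.63 rad/s, so T = P/ω = 588×10³ / 20.63 = 28500 N·m.
Under the same torque, τ_max = 16T/(πd³) is largest where d is smallest — segment CD (d = 90.0 mm).
τ_max = 16·28500/(π·(0.0900)³) = 1.991×10^8 Pa.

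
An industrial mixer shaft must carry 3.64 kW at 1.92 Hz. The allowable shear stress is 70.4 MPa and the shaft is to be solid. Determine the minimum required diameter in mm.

ω = 2π·1.92 = 12.06 rad/s, so T = P/ω = 3.64×10³ / 12.06 = 301.7 N·m.
For a solid shaft τ_max = 16T/(πd³), so d = (16T/(π τ_allow))^(1/3) = (16·301.7/(π·7.04×10^7))^(1/3) = 0.02795 m.

27.9 mm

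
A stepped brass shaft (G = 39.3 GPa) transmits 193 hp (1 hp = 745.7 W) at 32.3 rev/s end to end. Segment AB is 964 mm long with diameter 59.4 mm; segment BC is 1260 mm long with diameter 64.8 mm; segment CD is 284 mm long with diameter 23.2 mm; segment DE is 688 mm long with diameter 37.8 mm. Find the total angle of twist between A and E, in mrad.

ω = 2π·32.3 = 202.9 rad/s, so T = P/ω = 193×745.7 / 202.9 = 709.2 N·m.
J_AB = π(0.0594)⁴/32 = 1.22×10^-6 m⁴; J_BC = π(0.0648)⁴/32 = 1.73×10^-6 m⁴; J_CD = π(0.0232)⁴/32 = 2.84×10^-8 m⁴; J_DE = π(0.0378)⁴/32 = 2.00×10^-7 m⁴.
θ = (T/G)·Σ L_i/J_i = (709.2/39.3×10⁹)·(0.964/1.22×10^-6 + 1.26/1.73×10^-6 + 0.284/2.84×10^-8 + 0.688/2.00×10^-7) = 0.2695 rad.

269 mrad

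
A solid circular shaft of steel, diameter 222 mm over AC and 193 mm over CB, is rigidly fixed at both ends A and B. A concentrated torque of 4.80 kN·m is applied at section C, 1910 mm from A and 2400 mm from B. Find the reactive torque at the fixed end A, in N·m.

3300 N·m

Compatibility: T_A·a/J_AC = T_B·b/J_CB with T_A + T_B = T₀.
J_AC = 2.38×10^-4 m⁴, J_CB = 1.36×10^-4 m⁴, so T_A = T₀·(J_AC/a)/((J_AC/a)+(J_CB/b)) = 3300 N·m, T_B = 1500 N·m.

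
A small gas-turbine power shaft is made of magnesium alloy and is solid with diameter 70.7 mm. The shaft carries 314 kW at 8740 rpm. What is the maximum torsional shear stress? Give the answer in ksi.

0.717 ksi

ω = 2π·8740/60 = 915.3 rad/s, so T = P/ω = 314×10³ / 915.3 = 343.1 N·m.
J = πd⁴/32 = π(0.0707)⁴/32 = 2.453×10^-6 m⁴.
τ_max = T·r/J = 343.1 × 0.0353 / 2.453×10^-6 = 4.944×10^6 Pa.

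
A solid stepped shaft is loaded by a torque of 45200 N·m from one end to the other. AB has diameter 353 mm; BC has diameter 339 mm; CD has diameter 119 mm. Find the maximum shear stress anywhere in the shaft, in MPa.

137 MPa

Under the same torque, τ_max = 16T/(πd³) is largest where d is smallest — segment CD (d = 119 mm).
τ_max = 16·45200/(π·(0.119)³) = 1.366×10^8 Pa.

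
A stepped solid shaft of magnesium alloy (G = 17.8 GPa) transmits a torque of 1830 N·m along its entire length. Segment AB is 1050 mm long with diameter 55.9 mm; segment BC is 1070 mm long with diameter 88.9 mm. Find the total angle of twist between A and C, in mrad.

131 mrad

J_AB = π(0.0559)⁴/32 = 9.59×10^-7 m⁴; J_BC = π(0.0889)⁴/32 = 6.13×10^-6 m⁴.
θ = (T/G)·Σ L_i/J_i = (1830/17.8×10⁹)·(1.05/9.59×10^-7 + 1.07/6.13×10^-6) = 0.1305 rad.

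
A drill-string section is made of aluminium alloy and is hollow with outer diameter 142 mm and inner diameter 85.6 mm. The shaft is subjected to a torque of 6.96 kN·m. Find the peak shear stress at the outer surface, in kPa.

J = π(d_o⁴ − d_i⁴)/32 = π(0.142⁴ − 0.0856⁴)/32 = 3.465×10^-5 m⁴.
τ_max = T·r/J = 6960 × 0.0710 / 3.465×10^-5 = 1.426×10^7 Pa.

14300 kPa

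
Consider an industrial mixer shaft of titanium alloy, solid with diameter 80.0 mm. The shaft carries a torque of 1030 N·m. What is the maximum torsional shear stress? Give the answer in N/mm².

J = πd⁴/32 = π(0.0800)⁴/32 = 4.021×10^-6 m⁴.
τ_max = T·r/J = 1030 × 0.0400 / 4.021×10^-6 = 1.025×10^7 Pa.

10.2 N/mm²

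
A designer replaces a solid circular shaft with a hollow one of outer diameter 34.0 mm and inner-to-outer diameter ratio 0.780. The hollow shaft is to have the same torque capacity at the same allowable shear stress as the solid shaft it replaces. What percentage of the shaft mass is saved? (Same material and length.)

Equal τ_max and T ⇒ the solid shaft needs d_s³ = d_o³(1−k⁴), so d_s = 34.0·(1−0.780⁴)^(1/3) = 29.14 mm.
Area ratio A_h/A_s = d_o²(1−k²)/d_s² = (1−k²)/(1−k⁴)^(2/3) = 0.5329.
Mass saving = 1 − 0.5329 = 46.7 %.

46.7 %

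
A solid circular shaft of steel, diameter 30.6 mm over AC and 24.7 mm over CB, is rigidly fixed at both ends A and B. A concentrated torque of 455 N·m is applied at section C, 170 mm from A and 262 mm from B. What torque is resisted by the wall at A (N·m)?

357 N·m

Compatibility: T_A·a/J_AC = T_B·b/J_CB with T_A + T_B = T₀.
J_AC = 8.61×10^-8 m⁴, J_CB = 3.65×10^-8 m⁴, so T_A = T₀·(J_AC/a)/((J_AC/a)+(J_CB/b)) = 356.7 N·m, T_B = 98.26 N·m.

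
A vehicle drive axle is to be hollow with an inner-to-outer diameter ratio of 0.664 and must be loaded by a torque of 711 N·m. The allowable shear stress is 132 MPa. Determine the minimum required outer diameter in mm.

32.4 mm

For a hollow shaft with d_i/d_o = 0.664: τ_max = 16T/(π d_o³ (1−k⁴)), so d_o = [16T/(π τ_allow (1−k⁴))]^(1/3) = [16·711.0/(π·1.32×10^8·0.8056)]^(1/3) = 0.03241 m.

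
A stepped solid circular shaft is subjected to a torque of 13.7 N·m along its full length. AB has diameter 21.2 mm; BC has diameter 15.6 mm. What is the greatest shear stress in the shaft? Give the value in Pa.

Under the same torque, τ_max = 16T/(πd³) is largest where d is smallest — segment BC (d = 15.6 mm).
τ_max = 16·13.70/(π·(0.0156)³) = 1.838×10^7 Pa.

1.84e7 Pa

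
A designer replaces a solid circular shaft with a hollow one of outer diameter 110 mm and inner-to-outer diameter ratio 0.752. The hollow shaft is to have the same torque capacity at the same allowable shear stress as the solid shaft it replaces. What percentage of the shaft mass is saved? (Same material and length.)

Equal τ_max and T ⇒ the solid shaft needs d_s³ = d_o³(1−k⁴), so d_s = 110·(1−0.752⁴)^(1/3) = 96.74 mm.
Area ratio A_h/A_s = d_o²(1−k²)/d_s² = (1−k²)/(1−k⁴)^(2/3) = 0.5618.
Mass saving = 1 − 0.5618 = 43.8 %.

43.8 %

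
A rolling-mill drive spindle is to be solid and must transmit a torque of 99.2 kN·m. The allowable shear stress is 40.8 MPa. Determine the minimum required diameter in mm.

For a solid shaft τ_max = 16T/(πd³), so d = (16T/(π τ_allow))^(1/3) = (16·99200/(π·4.08×10^7))^(1/3) = 0.2314 m.

231 mm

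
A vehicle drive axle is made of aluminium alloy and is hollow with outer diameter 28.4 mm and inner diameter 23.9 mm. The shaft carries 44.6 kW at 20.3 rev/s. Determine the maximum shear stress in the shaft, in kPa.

ω = 2π·20.3 = 127.5 rad/s, so T = P/ω = 44.6×10³ / 127.5 = 349.7 N·m.
J = π(d_o⁴ − d_i⁴)/32 = π(0.0284⁴ − 0.0239⁴)/32 = 3.183×10^-8 m⁴.
τ_max = T·r/J = 349.7 × 0.0142 / 3.183×10^-8 = 1.560×10^8 Pa.

156000 kPa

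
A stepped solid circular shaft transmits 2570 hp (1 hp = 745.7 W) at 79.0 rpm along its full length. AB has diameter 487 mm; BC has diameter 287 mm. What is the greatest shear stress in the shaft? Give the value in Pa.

4.99e7 Pa

ω = 2π·79.0/60 = 8.273 rad/s, so T = P/ω = 2570×745.7 / 8.273 = 231700 N·m.
Under the same torque, τ_max = 16T/(πd³) is largest where d is smallest — segment BC (d = 287 mm).
τ_max = 16·231700/(π·(0.287)³) = 4.991×10^7 Pa.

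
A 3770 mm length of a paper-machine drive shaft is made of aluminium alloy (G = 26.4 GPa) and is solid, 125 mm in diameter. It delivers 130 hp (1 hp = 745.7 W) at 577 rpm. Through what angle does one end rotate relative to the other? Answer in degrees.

0.548°

ω = 2π·577/60 = 60.42 rad/s, so T = P/ω = 130×745.7 / 60.42 = 1604 N·m.
J = πd⁴/32 = π(0.125)⁴/32 = 2.397×10^-5 m⁴.
θ = T·L/(G·J) = 1604 × 3.77 / (26.4×10⁹ × 2.397×10^-5) = 9.559×10^-3 rad.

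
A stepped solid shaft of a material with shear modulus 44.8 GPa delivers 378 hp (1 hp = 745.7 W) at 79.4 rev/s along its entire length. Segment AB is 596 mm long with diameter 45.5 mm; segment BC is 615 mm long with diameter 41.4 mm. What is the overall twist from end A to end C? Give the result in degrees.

ω = 2π·79.4 = 498.9 rad/s, so T = P/ω = 378×745.7 / 498.9 = 565.0 N·m.
J_AB = π(0.0455)⁴/32 = 4.21×10^-7 m⁴; J_BC = π(0.0414)⁴/32 = 2.88×10^-7 m⁴.
θ = (T/G)·Σ L_i/J_i = (565.0/44.8×10⁹)·(0.596/4.21×10^-7 + 0.615/2.88×10^-7) = 0.04476 rad.

2.56°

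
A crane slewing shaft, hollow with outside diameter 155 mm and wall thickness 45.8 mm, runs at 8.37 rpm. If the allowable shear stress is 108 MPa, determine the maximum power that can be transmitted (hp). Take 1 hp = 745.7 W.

90.2 hp

J = π(d_o⁴ − d_i⁴)/32 = π(0.155⁴ − 0.0634⁴)/32 = 5.508×10^-5 m⁴.
T_max = τ_allow·J/r = 1.08×10^8 × 5.508×10^-5 / 0.0775 = 76760 N·m.
ω = 2π·8.37/60 = 0.8765 rad/s, so P_max = T_max·ω = 6.728×10^4 W.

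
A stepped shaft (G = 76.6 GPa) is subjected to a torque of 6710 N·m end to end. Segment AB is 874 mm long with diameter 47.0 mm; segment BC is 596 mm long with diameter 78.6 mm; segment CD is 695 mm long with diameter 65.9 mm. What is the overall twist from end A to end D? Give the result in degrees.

11.8°

J_AB = π(0.0470)⁴/32 = 4.79×10^-7 m⁴; J_BC = π(0.0786)⁴/32 = 3.75×10^-6 m⁴; J_CD = π(0.0659)⁴/32 = 1.85×10^-6 m⁴.
θ = (T/G)·Σ L_i/J_i = (6710/76.6×10⁹)·(0.874/4.79×10^-7 + 0.596/3.75×10^-6 + 0.695/1.85×10^-6) = 0.2066 rad.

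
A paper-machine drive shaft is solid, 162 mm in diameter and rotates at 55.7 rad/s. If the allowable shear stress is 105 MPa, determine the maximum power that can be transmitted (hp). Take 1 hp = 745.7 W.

6550 hp

J = πd⁴/32 = π(0.162)⁴/32 = 6.762×10^-5 m⁴.
T_max = τ_allow·J/r = 1.05×10^8 × 6.762×10^-5 / 0.0810 = 87650 N·m.
ω = 55.7 rad/s, so P_max = T_max·ω = 4.882×10^6 W.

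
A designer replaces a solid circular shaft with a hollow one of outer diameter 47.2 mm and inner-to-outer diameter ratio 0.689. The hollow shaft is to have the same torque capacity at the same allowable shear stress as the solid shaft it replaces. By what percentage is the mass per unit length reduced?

Equal τ_max and T ⇒ the solid shaft needs d_s³ = d_o³(1−k⁴), so d_s = 47.2·(1−0.689⁴)^(1/3) = 43.35 mm.
Area ratio A_h/A_s = d_o²(1−k²)/d_s² = (1−k²)/(1−k⁴)^(2/3) = 0.6228.
Mass saving = 1 − 0.6228 = 37.7 %.

37.7 %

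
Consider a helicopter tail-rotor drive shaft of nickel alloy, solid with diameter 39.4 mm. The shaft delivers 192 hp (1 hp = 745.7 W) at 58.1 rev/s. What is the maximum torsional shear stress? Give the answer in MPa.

32.7 MPa

ω = 2π·58.1 = 365.1 rad/s, so T = P/ω = 192×745.7 / 365.1 = 392.2 N·m.
J = πd⁴/32 = π(0.0394)⁴/32 = 2.366×10^-7 m⁴.
τ_max = T·r/J = 392.2 × 0.0197 / 2.366×10^-7 = 3.266×10^7 Pa.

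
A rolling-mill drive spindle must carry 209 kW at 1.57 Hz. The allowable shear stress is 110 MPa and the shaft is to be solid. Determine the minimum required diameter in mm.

ω = 2π·1.57 = 9.865 rad/s, so T = P/ω = 209×10³ / 9.865 = 21190 N·m.
For a solid shaft τ_max = 16T/(πd³), so d = (16T/(π τ_allow))^(1/3) = (16·21190/(π·1.10×10^8))^(1/3) = 0.09936 m.

99.4 mm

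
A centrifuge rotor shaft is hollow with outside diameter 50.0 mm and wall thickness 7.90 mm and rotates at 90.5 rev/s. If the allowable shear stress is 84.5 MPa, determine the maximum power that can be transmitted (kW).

J = π(d_o⁴ − d_i⁴)/32 = π(0.0500⁴ − 0.0342⁴)/32 = 4.793×10^-7 m⁴.
T_max = τ_allow·J/r = 8.45×10^7 × 4.793×10^-7 / 0.0250 = 1620 N·m.
ω = 2π·90.5 = 568.6 rad/s, so P_max = T_max·ω = 9.212×10^5 W.

921 kW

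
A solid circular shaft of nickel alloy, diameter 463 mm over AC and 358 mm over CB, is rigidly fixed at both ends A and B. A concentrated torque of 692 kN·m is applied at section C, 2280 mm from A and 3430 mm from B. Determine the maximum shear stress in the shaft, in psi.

Compatibility: T_A·a/J_AC = T_B·b/J_CB with T_A + T_B = T₀.
J_AC = 4.51×10^-3 m⁴, J_CB = 1.61×10^-3 m⁴, so T_A = T₀·(J_AC/a)/((J_AC/a)+(J_CB/b)) = 559100 N·m, T_B = 132900 N·m.
τ in each portion: τ_AC = 2.87×10^7 Pa, τ_CB = 1.47×10^7 Pa; maximum is in AC.
τ_max = T_AC·r/J = 559100·0.232/4.51×10^-3 = 2.869×10^7 Pa.

4160 psi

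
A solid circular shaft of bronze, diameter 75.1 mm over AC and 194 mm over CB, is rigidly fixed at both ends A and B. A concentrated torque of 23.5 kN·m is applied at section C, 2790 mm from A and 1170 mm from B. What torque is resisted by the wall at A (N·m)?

Compatibility: T_A·a/J_AC = T_B·b/J_CB with T_A + T_B = T₀.
J_AC = 3.12×10^-6 m⁴, J_CB = 1.39×10^-4 m⁴, so T_A = T₀·(J_AC/a)/((J_AC/a)+(J_CB/b)) = 219.2 N·m, T_B = 23280 N·m.

219 N·m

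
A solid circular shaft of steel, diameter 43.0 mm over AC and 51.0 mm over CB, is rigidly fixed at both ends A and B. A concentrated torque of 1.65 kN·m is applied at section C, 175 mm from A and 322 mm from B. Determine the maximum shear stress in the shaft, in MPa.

Compatibility: T_A·a/J_AC = T_B·b/J_CB with T_A + T_B = T₀.
J_AC = 3.36×10^-7 m⁴, J_CB = 6.64×10^-7 m⁴, so T_A = T₀·(J_AC/a)/((J_AC/a)+(J_CB/b)) = 795.0 N·m, T_B = 855.0 N·m.
τ in each portion: τ_AC = 5.09×10^7 Pa, τ_CB = 3.28×10^7 Pa; maximum is in AC.
τ_max = T_AC·r/J = 795.0·0.0215/3.36×10^-7 = 5.093×10^7 Pa.

50.9 MPa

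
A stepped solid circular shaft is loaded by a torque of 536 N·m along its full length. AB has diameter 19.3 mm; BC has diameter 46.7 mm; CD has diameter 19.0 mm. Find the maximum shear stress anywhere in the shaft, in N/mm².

398 N/mm²

Under the same torque, τ_max = 16T/(πd³) is largest where d is smallest — segment CD (d = 19.0 mm).
τ_max = 16·536.0/(π·(0.0190)³) = 3.980×10^8 Pa.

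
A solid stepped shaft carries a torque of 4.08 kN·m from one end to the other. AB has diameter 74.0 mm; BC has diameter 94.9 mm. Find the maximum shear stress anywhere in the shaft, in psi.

7440 psi

Under the same torque, τ_max = 16T/(πd³) is largest where d is smallest — segment AB (d = 74.0 mm).
τ_max = 16·4080/(π·(0.0740)³) = 5.128×10^7 Pa.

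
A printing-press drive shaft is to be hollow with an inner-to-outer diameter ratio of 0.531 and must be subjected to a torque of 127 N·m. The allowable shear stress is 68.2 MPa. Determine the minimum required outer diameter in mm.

21.8 mm

For a hollow shaft with d_i/d_o = 0.531: τ_max = 16T/(π d_o³ (1−k⁴)), so d_o = [16T/(π τ_allow (1−k⁴))]^(1/3) = [16·127.0/(π·6.82×10^7·0.9205)]^(1/3) = 0.02176 m.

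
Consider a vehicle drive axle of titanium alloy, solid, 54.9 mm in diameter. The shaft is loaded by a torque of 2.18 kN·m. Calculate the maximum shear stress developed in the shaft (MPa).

J = πd⁴/32 = π(0.0549)⁴/32 = 8.918×10^-7 m⁴.
τ_max = T·r/J = 2180 × 0.0274 / 8.918×10^-7 = 6.710×10^7 Pa.

67.1 MPa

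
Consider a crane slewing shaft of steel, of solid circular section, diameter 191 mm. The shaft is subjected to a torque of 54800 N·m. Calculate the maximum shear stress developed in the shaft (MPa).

J = πd⁴/32 = π(0.191)⁴/32 = 1.307×10^-4 m⁴.
τ_max = T·r/J = 54800 × 0.0955 / 1.307×10^-4 = 4.005×10^7 Pa.

40.1 MPa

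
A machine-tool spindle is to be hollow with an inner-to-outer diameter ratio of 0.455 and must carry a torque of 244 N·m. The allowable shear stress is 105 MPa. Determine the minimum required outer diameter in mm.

For a hollow shaft with d_i/d_o = 0.455: τ_max = 16T/(π d_o³ (1−k⁴)), so d_o = [16T/(π τ_allow (1−k⁴))]^(1/3) = [16·244.0/(π·1.05×10^8·0.9571)]^(1/3) = 0.02312 m.

23.1 mm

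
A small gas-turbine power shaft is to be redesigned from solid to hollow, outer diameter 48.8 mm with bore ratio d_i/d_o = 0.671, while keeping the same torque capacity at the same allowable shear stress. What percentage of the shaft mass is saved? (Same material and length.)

Equal τ_max and T ⇒ the solid shaft needs d_s³ = d_o³(1−k⁴), so d_s = 48.8·(1−0.671⁴)^(1/3) = 45.25 mm.
Area ratio A_h/A_s = d_o²(1−k²)/d_s² = (1−k²)/(1−k⁴)^(2/3) = 0.6394.
Mass saving = 1 − 0.6394 = 36.1 %.

36.1 %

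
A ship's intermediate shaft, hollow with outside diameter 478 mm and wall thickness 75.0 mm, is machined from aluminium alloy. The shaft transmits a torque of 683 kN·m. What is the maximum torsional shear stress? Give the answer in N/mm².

J = π(d_o⁴ − d_i⁴)/32 = π(0.478⁴ − 0.328⁴)/32 = 3.989×10^-3 m⁴.
τ_max = T·r/J = 683000 × 0.239 / 3.989×10^-3 = 4.092×10^7 Pa.

40.9 N/mm²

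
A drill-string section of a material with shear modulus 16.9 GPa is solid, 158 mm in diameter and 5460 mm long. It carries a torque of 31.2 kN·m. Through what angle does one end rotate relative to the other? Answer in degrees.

J = πd⁴/32 = π(0.158)⁴/32 = 6.118×10^-5 m⁴.
θ = T·L/(G·J) = 31200 × 5.46 / (16.9×10⁹ × 6.118×10^-5) = 0.1648 rad.

9.44°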